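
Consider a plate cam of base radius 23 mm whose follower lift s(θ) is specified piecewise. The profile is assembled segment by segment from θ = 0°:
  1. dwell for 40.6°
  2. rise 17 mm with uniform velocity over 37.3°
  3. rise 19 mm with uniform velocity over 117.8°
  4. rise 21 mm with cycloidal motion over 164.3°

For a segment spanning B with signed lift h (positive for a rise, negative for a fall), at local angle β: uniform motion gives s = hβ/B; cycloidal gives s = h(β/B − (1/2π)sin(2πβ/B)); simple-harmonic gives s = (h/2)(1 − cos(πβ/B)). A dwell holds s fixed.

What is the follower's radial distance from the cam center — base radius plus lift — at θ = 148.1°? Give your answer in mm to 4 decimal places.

seg 1 [0°–40.6°] dwell: s stays 0.0000
seg 2 [40.6°–77.9°] uniform, h=17: full span → s += 17 → s = 17.0000
seg 3 [77.9°–195.7°] uniform, h=19: θ=148.1° here. β=70.2, B=117.8. 19·70.2/117.8 = 11.3226 → s = 28.3226
radial distance = base radius + s = 23 + 28.3226 = 51.3226

51.3226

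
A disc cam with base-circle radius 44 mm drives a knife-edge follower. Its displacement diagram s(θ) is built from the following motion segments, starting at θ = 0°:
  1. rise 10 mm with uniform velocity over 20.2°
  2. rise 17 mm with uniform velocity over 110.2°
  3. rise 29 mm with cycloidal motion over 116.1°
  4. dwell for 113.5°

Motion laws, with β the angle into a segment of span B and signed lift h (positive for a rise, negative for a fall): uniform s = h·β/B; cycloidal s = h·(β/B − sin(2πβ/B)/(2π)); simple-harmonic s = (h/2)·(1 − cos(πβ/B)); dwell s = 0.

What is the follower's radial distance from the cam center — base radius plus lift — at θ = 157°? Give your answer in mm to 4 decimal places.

seg 1 [0°–20.2°] uniform, h=10: full span → s += 10 → s = 10.0000
seg 2 [20.2°–130.4°] uniform, h=17: full span → s += 17 → s = 27.0000
seg 3 [130.4°–246.5°] cycloidal, h=29: θ=157° here. β=26.6, B=116.1. 29·(0.2291 − sin(2π·0.2291)/(2π)) = 2.0685 → s = 29.0685
radial distance = base radius + s = 44 + 29.0685 = 73.0685

73.0685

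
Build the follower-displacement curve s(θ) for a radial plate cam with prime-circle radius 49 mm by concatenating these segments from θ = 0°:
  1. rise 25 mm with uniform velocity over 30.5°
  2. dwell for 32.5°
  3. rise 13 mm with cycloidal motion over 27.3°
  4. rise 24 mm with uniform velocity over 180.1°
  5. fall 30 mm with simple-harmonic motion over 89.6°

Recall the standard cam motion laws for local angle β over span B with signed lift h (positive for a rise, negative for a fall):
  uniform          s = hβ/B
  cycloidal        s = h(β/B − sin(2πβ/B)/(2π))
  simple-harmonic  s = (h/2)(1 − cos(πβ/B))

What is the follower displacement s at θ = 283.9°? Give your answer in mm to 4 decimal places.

seg 1 [0°–30.5°] uniform, h=25: full span → s += 25 → s = 25.0000
seg 2 [30.5°–63°] dwell: s stays 25.0000
seg 3 [63°–90.3°] cycloidal, h=13: full span → s += 13 → s = 38.0000
seg 4 [90.3°–270.4°] uniform, h=24: full span → s += 24 → s = 62.0000
seg 5 [270.4°–360°] simple-harmonic, h=-30: θ=283.9° here. β=13.5, B=89.6. -30/2·(1 − cos(π·0.1507)) = -1.6493 → s = 60.3507

60.3507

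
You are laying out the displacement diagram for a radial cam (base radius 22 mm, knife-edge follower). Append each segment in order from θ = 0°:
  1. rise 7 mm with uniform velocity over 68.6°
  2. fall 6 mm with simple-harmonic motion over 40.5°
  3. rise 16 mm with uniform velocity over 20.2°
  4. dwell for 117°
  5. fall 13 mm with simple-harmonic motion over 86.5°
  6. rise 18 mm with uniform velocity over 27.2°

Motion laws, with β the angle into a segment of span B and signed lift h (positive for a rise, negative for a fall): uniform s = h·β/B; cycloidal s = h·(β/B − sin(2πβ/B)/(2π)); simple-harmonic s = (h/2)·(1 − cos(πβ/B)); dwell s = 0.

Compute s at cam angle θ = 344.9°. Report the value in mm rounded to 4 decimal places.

seg 1 [0°–68.6°] uniform, h=7: full span → s += 7 → s = 7.0000
seg 2 [68.6°–109.1°] simple-harmonic, h=-6: full span → s += -6 → s = 1.0000
seg 3 [109.1°–129.3°] uniform, h=16: full span → s += 16 → s = 17.0000
seg 4 [129.3°–246.3°] dwell: s stays 17.0000
seg 5 [246.3°–332.8°] simple-harmonic, h=-13: full span → s += -13 → s = 4.0000
seg 6 [332.8°–360°] uniform, h=18: θ=344.9° here. β=12.1, B=27.2. 18·12.1/27.2 = 8.0074 → s = 12.0074

12.0074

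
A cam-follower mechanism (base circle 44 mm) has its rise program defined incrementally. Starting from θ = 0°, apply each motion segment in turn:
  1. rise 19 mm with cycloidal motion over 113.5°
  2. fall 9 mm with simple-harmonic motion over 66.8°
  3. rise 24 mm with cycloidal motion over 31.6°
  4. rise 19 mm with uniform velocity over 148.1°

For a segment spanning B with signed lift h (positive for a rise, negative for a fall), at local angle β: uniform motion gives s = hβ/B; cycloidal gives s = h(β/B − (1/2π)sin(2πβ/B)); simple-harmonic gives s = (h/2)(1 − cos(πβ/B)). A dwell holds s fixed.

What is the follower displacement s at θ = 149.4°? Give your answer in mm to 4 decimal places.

seg 1 [0°–113.5°] cycloidal, h=19: full span → s += 19 → s = 19.0000
seg 2 [113.5°–180.3°] simple-harmonic, h=-9: θ=149.4° here. β=35.9, B=66.8. -9/2·(1 − cos(π·0.5374)) = -5.0279 → s = 13.9721

13.9721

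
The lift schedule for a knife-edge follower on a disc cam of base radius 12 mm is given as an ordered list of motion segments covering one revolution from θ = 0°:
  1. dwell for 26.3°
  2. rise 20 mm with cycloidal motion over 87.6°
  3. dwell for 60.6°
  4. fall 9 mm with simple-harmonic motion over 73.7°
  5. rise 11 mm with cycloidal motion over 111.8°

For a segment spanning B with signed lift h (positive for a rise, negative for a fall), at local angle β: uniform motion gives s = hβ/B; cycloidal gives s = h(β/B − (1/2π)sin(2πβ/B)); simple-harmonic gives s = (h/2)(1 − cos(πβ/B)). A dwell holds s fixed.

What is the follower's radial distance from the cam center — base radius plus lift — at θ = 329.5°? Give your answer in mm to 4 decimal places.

seg 1 [0°–26.3°] dwell: s stays 0.0000
seg 2 [26.3°–113.9°] cycloidal, h=20: full span → s += 20 → s = 20.0000
seg 3 [113.9°–174.5°] dwell: s stays 20.0000
seg 4 [174.5°–248.2°] simple-harmonic, h=-9: full span → s += -9 → s = 11.0000
seg 5 [248.2°–360°] cycloidal, h=11: θ=329.5° here. β=81.3, B=111.8. 11·(0.7272 − sin(2π·0.7272)/(2π)) = 9.7319 → s = 20.7319
radial distance = base radius + s = 12 + 20.7319 = 32.7319

32.7319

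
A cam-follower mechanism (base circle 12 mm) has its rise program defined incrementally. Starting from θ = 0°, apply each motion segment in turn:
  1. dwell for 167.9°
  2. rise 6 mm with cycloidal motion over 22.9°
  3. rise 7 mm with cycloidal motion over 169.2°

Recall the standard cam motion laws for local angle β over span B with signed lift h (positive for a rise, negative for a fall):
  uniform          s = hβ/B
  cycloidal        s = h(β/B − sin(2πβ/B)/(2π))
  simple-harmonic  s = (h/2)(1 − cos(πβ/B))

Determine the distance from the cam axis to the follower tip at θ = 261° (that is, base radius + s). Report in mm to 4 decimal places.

seg 1 [0°–167.9°] dwell: s stays 0.0000
seg 2 [167.9°–190.8°] cycloidal, h=6: full span → s += 6 → s = 6.0000
seg 3 [190.8°–360°] cycloidal, h=7: θ=261° here. β=70.2, B=169.2. 7·(0.4149 − sin(2π·0.4149)/(2π)) = 2.3365 → s = 8.3365
radial distance = base radius + s = 12 + 8.3365 = 20.3365

20.3365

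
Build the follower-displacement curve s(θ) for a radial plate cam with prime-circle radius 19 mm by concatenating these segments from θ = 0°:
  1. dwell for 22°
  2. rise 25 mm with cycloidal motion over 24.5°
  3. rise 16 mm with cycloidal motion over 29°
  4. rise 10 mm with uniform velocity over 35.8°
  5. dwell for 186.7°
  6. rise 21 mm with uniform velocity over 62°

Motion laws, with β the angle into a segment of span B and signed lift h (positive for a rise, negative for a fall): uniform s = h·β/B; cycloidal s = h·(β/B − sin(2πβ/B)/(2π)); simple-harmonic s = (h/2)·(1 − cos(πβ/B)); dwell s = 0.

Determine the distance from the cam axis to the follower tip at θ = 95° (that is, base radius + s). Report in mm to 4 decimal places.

seg 1 [0°–22°] dwell: s stays 0.0000
seg 2 [22°–46.5°] cycloidal, h=25: full span → s += 25 → s = 25.0000
seg 3 [46.5°–75.5°] cycloidal, h=16: full span → s += 16 → s = 41.0000
seg 4 [75.5°–111.3°] uniform, h=10: θ=95° here. β=19.5, B=35.8. 10·19.5/35.8 = 5.4469 → s = 46.4469
radial distance = base radius + s = 19 + 46.4469 = 65.4469

65.4469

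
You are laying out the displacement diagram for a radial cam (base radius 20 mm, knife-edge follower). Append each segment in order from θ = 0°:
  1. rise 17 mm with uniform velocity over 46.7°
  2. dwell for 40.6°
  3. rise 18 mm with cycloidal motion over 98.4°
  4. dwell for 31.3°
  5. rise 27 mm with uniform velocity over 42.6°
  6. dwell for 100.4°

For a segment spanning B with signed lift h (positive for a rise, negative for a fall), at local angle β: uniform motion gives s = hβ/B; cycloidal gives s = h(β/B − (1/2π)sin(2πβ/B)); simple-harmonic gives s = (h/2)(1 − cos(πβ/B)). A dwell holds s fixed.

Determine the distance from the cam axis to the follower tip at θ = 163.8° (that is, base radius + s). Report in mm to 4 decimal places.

seg 1 [0°–46.7°] uniform, h=17: full span → s += 17 → s = 17.0000
seg 2 [46.7°–87.3°] dwell: s stays 17.0000
seg 3 [87.3°–185.7°] cycloidal, h=18: θ=163.8° here. β=76.5, B=98.4. 18·(0.7774 − sin(2π·0.7774)/(2π)) = 16.8162 → s = 33.8162
radial distance = base radius + s = 20 + 33.8162 = 53.8162

53.8162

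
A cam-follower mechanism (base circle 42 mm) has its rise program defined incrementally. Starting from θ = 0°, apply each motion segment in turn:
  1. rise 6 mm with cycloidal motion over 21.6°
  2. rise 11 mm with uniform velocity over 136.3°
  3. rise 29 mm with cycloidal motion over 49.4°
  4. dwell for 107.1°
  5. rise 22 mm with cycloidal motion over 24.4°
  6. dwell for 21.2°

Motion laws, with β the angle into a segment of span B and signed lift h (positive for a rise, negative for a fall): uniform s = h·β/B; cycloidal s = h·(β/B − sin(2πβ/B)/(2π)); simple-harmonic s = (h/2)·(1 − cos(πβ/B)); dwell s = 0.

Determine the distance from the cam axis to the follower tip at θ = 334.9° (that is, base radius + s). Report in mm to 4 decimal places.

seg 1 [0°–21.6°] cycloidal, h=6: full span → s += 6 → s = 6.0000
seg 2 [21.6°–157.9°] uniform, h=11: full span → s += 11 → s = 17.0000
seg 3 [157.9°–207.3°] cycloidal, h=29: full span → s += 29 → s = 46.0000
seg 4 [207.3°–314.4°] dwell: s stays 46.0000
seg 5 [314.4°–338.8°] cycloidal, h=22: θ=334.9° here. β=20.5, B=24.4. 22·(0.8402 − sin(2π·0.8402)/(2π)) = 21.4380 → s = 67.4380
radial distance = base radius + s = 42 + 67.4380 = 109.4380

109.4380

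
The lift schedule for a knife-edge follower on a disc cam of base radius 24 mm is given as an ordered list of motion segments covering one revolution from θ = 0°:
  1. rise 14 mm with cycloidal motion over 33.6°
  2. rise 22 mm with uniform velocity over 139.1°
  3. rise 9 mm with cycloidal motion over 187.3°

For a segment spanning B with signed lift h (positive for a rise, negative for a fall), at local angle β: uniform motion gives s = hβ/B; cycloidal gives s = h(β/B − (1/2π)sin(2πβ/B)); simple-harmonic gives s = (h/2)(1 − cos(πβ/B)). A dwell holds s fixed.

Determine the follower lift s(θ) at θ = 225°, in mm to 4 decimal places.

seg 1 [0°–33.6°] cycloidal, h=14: full span → s += 14 → s = 14.0000
seg 2 [33.6°–172.7°] uniform, h=22: full span → s += 22 → s = 36.0000
seg 3 [172.7°–360°] cycloidal, h=9: θ=225° here. β=52.3, B=187.3. 9·(0.2792 − sin(2π·0.2792)/(2π)) = 1.1048 → s = 37.1048

37.1048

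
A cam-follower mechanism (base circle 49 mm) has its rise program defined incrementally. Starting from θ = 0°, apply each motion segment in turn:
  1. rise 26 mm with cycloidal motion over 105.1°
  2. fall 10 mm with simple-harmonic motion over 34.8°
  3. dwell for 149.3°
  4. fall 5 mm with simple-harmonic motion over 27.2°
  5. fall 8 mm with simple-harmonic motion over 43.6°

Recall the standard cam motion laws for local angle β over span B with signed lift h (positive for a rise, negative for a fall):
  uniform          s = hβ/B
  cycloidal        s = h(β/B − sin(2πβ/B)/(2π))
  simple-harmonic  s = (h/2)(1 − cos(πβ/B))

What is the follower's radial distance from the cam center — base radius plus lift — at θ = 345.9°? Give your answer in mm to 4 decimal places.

seg 1 [0°–105.1°] cycloidal, h=26: full span → s += 26 → s = 26.0000
seg 2 [105.1°–139.9°] simple-harmonic, h=-10: full span → s += -10 → s = 16.0000
seg 3 [139.9°–289.2°] dwell: s stays 16.0000
seg 4 [289.2°–316.4°] simple-harmonic, h=-5: full span → s += -5 → s = 11.0000
seg 5 [316.4°–360°] simple-harmonic, h=-8: θ=345.9° here. β=29.5, B=43.6. -8/2·(1 − cos(π·0.6766)) = -6.1072 → s = 4.8928
radial distance = base radius + s = 49 + 4.8928 = 53.8928

53.8928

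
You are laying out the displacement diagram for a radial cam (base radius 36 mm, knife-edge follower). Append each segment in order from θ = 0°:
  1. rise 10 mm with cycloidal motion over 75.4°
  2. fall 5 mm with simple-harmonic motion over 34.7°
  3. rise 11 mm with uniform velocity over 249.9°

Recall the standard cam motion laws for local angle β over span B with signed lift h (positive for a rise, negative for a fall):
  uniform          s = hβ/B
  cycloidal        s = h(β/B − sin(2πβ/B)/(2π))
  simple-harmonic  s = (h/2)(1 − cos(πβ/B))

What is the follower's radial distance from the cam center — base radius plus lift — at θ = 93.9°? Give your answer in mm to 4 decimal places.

seg 1 [0°–75.4°] cycloidal, h=10: full span → s += 10 → s = 10.0000
seg 2 [75.4°–110.1°] simple-harmonic, h=-5: θ=93.9° here. β=18.5, B=34.7. -5/2·(1 − cos(π·0.5331)) = -2.7598 → s = 7.2402
radial distance = base radius + s = 36 + 7.2402 = 43.2402

43.2402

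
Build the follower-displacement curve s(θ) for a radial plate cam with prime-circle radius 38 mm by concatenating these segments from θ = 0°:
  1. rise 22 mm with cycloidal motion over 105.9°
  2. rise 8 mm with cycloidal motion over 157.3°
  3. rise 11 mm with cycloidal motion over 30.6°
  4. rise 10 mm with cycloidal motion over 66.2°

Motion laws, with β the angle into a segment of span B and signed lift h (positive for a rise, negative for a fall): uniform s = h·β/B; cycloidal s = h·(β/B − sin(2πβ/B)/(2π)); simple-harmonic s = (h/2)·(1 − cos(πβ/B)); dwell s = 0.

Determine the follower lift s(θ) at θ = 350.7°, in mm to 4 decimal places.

seg 1 [0°–105.9°] cycloidal, h=22: full span → s += 22 → s = 22.0000
seg 2 [105.9°–263.2°] cycloidal, h=8: full span → s += 8 → s = 30.0000
seg 3 [263.2°–293.8°] cycloidal, h=11: full span → s += 11 → s = 41.0000
seg 4 [293.8°–360°] cycloidal, h=10: θ=350.7° here. β=56.9, B=66.2. 10·(0.8595 − sin(2π·0.8595)/(2π)) = 9.8246 → s = 50.8246

50.8246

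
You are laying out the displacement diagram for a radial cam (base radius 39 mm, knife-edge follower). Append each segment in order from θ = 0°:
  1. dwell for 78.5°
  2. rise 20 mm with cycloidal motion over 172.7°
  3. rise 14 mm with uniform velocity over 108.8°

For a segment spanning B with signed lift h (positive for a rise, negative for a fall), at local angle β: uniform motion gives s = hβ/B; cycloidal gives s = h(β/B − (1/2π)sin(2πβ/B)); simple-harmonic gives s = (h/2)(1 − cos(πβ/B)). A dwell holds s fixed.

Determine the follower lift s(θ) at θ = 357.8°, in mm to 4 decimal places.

seg 1 [0°–78.5°] dwell: s stays 0.0000
seg 2 [78.5°–251.2°] cycloidal, h=20: full span → s += 20 → s = 20.0000
seg 3 [251.2°–360°] uniform, h=14: θ=357.8° here. β=106.6, B=108.8. 14·106.6/108.8 = 13.7169 → s = 33.7169

33.7169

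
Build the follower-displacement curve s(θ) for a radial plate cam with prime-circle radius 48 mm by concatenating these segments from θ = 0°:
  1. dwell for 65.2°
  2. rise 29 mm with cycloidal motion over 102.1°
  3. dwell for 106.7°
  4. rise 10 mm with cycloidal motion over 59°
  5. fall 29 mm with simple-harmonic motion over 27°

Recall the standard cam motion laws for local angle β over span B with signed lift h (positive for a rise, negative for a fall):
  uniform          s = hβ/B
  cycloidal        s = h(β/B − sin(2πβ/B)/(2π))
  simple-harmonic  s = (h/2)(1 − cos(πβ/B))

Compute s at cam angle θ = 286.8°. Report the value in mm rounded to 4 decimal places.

seg 1 [0°–65.2°] dwell: s stays 0.0000
seg 2 [65.2°–167.3°] cycloidal, h=29: full span → s += 29 → s = 29.0000
seg 3 [167.3°–274°] dwell: s stays 29.0000
seg 4 [274°–333°] cycloidal, h=10: θ=286.8° here. β=12.8, B=59. 10·(0.2169 − sin(2π·0.2169)/(2π)) = 0.6121 → s = 29.6121

29.6121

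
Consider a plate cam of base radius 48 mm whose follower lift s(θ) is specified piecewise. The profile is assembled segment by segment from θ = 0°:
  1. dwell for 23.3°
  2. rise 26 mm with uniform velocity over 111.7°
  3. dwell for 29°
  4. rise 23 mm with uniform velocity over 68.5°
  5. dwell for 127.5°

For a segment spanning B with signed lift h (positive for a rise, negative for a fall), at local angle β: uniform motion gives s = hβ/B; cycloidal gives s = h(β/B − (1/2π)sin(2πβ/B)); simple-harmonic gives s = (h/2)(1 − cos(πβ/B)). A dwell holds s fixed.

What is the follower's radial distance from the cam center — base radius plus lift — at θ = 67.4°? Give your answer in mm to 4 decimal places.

seg 1 [0°–23.3°] dwell: s stays 0.0000
seg 2 [23.3°–135°] uniform, h=26: θ=67.4° here. β=44.1, B=111.7. 26·44.1/111.7 = 10.2650 → s = 10.2650
radial distance = base radius + s = 48 + 10.2650 = 58.2650

58.2650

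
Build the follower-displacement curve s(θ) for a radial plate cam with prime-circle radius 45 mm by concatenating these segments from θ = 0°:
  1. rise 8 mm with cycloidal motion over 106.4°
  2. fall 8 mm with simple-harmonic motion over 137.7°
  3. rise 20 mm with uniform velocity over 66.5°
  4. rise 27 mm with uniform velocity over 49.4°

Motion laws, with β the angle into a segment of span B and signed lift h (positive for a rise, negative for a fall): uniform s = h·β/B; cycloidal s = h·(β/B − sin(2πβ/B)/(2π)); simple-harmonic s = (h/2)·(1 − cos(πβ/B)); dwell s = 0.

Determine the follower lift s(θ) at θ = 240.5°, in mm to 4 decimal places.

seg 1 [0°–106.4°] cycloidal, h=8: full span → s += 8 → s = 8.0000
seg 2 [106.4°–244.1°] simple-harmonic, h=-8: θ=240.5° here. β=134.1, B=137.7. -8/2·(1 − cos(π·0.9739)) = -7.9865 → s = 0.0135

0.0135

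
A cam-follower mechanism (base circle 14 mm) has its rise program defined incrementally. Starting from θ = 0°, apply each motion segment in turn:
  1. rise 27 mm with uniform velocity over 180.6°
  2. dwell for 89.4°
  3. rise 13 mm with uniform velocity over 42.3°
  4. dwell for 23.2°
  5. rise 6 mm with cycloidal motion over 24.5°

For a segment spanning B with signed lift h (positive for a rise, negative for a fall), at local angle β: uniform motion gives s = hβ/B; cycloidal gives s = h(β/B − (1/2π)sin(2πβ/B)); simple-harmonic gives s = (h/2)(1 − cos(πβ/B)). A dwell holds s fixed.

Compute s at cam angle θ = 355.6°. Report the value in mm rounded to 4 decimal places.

seg 1 [0°–180.6°] uniform, h=27: full span → s += 27 → s = 27.0000
seg 2 [180.6°–270°] dwell: s stays 27.0000
seg 3 [270°–312.3°] uniform, h=13: full span → s += 13 → s = 40.0000
seg 4 [312.3°–335.5°] dwell: s stays 40.0000
seg 5 [335.5°–360°] cycloidal, h=6: θ=355.6° here. β=20.1, B=24.5. 6·(0.8204 − sin(2π·0.8204)/(2π)) = 5.7854 → s = 45.7854

45.7854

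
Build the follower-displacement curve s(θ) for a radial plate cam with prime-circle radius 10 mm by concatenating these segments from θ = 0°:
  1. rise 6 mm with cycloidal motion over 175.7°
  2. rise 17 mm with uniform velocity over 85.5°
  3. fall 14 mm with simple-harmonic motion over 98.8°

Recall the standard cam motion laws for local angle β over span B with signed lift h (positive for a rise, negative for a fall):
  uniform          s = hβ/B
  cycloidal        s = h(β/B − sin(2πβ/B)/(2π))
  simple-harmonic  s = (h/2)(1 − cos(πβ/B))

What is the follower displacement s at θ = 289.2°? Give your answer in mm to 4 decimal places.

seg 1 [0°–175.7°] cycloidal, h=6: full span → s += 6 → s = 6.0000
seg 2 [175.7°–261.2°] uniform, h=17: full span → s += 17 → s = 23.0000
seg 3 [261.2°–360°] simple-harmonic, h=-14: θ=289.2° here. β=28, B=98.8. -14/2·(1 − cos(π·0.2834)) = -2.5959 → s = 20.4041

20.4041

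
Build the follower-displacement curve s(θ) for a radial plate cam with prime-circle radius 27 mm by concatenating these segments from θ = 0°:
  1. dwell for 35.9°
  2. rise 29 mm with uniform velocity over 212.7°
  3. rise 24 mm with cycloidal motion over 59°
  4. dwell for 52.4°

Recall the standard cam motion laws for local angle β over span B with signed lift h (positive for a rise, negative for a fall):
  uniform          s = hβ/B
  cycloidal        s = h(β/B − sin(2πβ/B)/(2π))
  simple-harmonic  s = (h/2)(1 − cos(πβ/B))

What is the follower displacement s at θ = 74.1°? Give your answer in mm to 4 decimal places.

seg 1 [0°–35.9°] dwell: s stays 0.0000
seg 2 [35.9°–248.6°] uniform, h=29: θ=74.1° here. β=38.2, B=212.7. 29·38.2/212.7 = 5.2083 → s = 5.2083

5.2083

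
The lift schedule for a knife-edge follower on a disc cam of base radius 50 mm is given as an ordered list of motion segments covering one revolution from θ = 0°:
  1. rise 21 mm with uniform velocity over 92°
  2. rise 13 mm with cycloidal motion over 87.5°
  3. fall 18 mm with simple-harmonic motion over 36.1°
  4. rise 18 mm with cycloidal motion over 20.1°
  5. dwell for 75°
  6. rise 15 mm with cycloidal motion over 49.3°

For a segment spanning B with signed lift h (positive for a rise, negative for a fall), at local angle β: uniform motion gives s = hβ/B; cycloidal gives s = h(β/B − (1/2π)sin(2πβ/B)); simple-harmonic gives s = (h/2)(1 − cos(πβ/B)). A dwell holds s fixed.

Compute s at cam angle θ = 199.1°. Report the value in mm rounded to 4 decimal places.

seg 1 [0°–92°] uniform, h=21: full span → s += 21 → s = 21.0000
seg 2 [92°–179.5°] cycloidal, h=13: full span → s += 13 → s = 34.0000
seg 3 [179.5°–215.6°] simple-harmonic, h=-18: θ=199.1° here. β=19.6, B=36.1. -18/2·(1 − cos(π·0.5429)) = -10.2103 → s = 23.7897

23.7897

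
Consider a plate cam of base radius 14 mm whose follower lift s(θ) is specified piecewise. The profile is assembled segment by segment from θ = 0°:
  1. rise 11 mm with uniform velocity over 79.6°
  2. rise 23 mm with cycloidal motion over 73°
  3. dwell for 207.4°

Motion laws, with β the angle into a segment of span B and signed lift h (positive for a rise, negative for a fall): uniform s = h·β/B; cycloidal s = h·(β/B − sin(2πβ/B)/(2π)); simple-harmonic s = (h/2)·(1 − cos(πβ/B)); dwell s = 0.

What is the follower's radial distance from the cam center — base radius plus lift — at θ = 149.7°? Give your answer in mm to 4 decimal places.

seg 1 [0°–79.6°] uniform, h=11: full span → s += 11 → s = 11.0000
seg 2 [79.6°–152.6°] cycloidal, h=23: θ=149.7° here. β=70.1, B=73. 23·(0.9603 − sin(2π·0.9603)/(2π)) = 22.9905 → s = 33.9905
radial distance = base radius + s = 14 + 33.9905 = 47.9905

47.9905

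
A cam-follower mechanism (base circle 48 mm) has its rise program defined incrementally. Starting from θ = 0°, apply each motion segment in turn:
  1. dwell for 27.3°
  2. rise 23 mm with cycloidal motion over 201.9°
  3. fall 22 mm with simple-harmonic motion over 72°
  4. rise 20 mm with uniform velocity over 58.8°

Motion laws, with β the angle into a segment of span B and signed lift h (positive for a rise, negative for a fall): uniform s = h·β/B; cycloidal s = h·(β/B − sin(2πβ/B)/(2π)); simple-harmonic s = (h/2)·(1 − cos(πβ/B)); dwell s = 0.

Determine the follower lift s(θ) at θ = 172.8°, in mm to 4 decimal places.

seg 1 [0°–27.3°] dwell: s stays 0.0000
seg 2 [27.3°–229.2°] cycloidal, h=23: θ=172.8° here. β=145.5, B=201.9. 23·(0.7207 − sin(2π·0.7207)/(2π)) = 20.1735 → s = 20.1735

20.1735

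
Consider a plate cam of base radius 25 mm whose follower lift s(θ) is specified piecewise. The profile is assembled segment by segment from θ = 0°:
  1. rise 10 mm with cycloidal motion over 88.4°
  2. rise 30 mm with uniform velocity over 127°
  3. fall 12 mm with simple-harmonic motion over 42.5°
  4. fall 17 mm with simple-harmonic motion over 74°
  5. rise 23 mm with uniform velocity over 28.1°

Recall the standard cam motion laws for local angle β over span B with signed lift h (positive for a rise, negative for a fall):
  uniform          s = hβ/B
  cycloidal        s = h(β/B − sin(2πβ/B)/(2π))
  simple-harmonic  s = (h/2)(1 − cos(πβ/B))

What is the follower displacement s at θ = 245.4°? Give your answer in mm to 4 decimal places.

seg 1 [0°–88.4°] cycloidal, h=10: full span → s += 10 → s = 10.0000
seg 2 [88.4°–215.4°] uniform, h=30: full span → s += 30 → s = 40.0000
seg 3 [215.4°–257.9°] simple-harmonic, h=-12: θ=245.4° here. β=30, B=42.5. -12/2·(1 − cos(π·0.7059)) = -9.6158 → s = 30.3842

30.3842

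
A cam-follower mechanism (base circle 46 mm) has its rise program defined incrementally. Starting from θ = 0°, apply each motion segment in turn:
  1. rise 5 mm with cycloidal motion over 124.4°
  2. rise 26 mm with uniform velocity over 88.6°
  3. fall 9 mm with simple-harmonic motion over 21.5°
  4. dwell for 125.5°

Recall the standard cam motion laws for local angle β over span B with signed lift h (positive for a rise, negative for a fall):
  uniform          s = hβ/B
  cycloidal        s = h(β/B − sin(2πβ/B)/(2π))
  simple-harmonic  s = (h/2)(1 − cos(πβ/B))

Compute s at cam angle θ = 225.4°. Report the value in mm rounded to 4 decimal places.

seg 1 [0°–124.4°] cycloidal, h=5: full span → s += 5 → s = 5.0000
seg 2 [124.4°–213°] uniform, h=26: full span → s += 26 → s = 31.0000
seg 3 [213°–234.5°] simple-harmonic, h=-9: θ=225.4° here. β=12.4, B=21.5. -9/2·(1 − cos(π·0.5767)) = -5.5745 → s = 25.4255

25.4255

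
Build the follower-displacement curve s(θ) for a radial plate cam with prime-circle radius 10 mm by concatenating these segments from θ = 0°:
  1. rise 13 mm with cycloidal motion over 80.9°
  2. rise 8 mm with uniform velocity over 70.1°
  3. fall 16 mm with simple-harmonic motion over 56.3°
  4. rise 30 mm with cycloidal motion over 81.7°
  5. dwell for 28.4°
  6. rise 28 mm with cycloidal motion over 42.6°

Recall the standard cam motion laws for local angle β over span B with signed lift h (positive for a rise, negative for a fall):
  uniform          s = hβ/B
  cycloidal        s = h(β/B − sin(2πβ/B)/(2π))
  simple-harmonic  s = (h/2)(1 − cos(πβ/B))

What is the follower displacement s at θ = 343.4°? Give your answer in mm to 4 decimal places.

seg 1 [0°–80.9°] cycloidal, h=13: full span → s += 13 → s = 13.0000
seg 2 [80.9°–151°] uniform, h=8: full span → s += 8 → s = 21.0000
seg 3 [151°–207.3°] simple-harmonic, h=-16: full span → s += -16 → s = 5.0000
seg 4 [207.3°–289°] cycloidal, h=30: full span → s += 30 → s = 35.0000
seg 5 [289°–317.4°] dwell: s stays 35.0000
seg 6 [317.4°–360°] cycloidal, h=28: θ=343.4° here. β=26, B=42.6. 28·(0.6103 − sin(2π·0.6103)/(2π)) = 19.9369 → s = 54.9369

54.9369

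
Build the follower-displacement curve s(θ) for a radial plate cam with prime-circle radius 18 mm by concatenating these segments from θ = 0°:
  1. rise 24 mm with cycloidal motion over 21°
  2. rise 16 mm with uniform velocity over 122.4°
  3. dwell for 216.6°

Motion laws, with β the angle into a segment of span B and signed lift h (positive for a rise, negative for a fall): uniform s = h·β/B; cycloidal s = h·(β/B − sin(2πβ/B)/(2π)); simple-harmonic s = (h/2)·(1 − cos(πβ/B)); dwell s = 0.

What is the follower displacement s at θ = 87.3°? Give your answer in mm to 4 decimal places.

seg 1 [0°–21°] cycloidal, h=24: full span → s += 24 → s = 24.0000
seg 2 [21°–143.4°] uniform, h=16: θ=87.3° here. β=66.3, B=122.4. 16·66.3/122.4 = 8.6667 → s = 32.6667

32.6667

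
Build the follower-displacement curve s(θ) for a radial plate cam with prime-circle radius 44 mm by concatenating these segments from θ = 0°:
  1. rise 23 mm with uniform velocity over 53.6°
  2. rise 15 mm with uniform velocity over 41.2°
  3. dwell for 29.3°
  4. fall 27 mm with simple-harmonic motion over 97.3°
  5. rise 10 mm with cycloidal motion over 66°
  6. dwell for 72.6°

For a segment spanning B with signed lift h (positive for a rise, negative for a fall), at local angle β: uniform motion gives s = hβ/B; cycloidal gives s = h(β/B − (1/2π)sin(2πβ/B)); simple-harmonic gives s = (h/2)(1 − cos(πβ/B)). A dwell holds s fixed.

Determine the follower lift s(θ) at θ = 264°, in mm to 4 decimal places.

seg 1 [0°–53.6°] uniform, h=23: full span → s += 23 → s = 23.0000
seg 2 [53.6°–94.8°] uniform, h=15: full span → s += 15 → s = 38.0000
seg 3 [94.8°–124.1°] dwell: s stays 38.0000
seg 4 [124.1°–221.4°] simple-harmonic, h=-27: full span → s += -27 → s = 11.0000
seg 5 [221.4°–287.4°] cycloidal, h=10: θ=264° here. β=42.6, B=66. 10·(0.6455 − sin(2π·0.6455)/(2π)) = 7.7149 → s = 18.7149

18.7149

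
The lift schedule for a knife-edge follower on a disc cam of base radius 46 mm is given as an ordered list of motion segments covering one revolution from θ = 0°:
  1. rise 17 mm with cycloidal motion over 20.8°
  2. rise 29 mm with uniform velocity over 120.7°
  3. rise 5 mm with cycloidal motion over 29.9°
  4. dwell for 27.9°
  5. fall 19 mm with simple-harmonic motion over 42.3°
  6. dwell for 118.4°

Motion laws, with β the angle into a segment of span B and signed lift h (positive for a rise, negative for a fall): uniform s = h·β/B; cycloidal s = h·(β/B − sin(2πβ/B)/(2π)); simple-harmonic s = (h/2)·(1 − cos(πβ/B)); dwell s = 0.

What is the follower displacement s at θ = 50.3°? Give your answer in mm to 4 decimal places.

seg 1 [0°–20.8°] cycloidal, h=17: full span → s += 17 → s = 17.0000
seg 2 [20.8°–141.5°] uniform, h=29: θ=50.3° here. β=29.5, B=120.7. 29·29.5/120.7 = 7.0878 → s = 24.0878

24.0878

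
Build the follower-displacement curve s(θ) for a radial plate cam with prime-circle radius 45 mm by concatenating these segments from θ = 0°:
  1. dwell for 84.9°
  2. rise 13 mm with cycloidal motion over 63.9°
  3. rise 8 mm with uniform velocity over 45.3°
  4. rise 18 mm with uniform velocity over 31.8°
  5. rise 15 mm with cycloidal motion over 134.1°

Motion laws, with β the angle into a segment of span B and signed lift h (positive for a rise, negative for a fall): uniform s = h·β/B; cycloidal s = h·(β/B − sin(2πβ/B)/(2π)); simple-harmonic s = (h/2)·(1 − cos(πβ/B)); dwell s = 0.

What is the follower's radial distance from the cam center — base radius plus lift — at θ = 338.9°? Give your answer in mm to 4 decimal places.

seg 1 [0°–84.9°] dwell: s stays 0.0000
seg 2 [84.9°–148.8°] cycloidal, h=13: full span → s += 13 → s = 13.0000
seg 3 [148.8°–194.1°] uniform, h=8: full span → s += 8 → s = 21.0000
seg 4 [194.1°–225.9°] uniform, h=18: full span → s += 18 → s = 39.0000
seg 5 [225.9°–360°] cycloidal, h=15: θ=338.9° here. β=113, B=134.1. 15·(0.8427 − sin(2π·0.8427)/(2π)) = 14.6339 → s = 53.6339
radial distance = base radius + s = 45 + 53.6339 = 98.6339

98.6339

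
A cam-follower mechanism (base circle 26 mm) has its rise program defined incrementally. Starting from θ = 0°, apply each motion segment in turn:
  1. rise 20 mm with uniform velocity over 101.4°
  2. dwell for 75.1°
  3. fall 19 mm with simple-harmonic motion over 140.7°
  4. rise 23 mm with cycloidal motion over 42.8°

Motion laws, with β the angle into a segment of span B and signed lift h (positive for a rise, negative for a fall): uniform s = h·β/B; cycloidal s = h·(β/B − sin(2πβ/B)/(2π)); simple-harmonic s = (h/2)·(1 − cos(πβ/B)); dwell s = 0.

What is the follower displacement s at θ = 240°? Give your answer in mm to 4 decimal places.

seg 1 [0°–101.4°] uniform, h=20: full span → s += 20 → s = 20.0000
seg 2 [101.4°–176.5°] dwell: s stays 20.0000
seg 3 [176.5°–317.2°] simple-harmonic, h=-19: θ=240° here. β=63.5, B=140.7. -19/2·(1 − cos(π·0.4513)) = -8.0526 → s = 11.9474

11.9474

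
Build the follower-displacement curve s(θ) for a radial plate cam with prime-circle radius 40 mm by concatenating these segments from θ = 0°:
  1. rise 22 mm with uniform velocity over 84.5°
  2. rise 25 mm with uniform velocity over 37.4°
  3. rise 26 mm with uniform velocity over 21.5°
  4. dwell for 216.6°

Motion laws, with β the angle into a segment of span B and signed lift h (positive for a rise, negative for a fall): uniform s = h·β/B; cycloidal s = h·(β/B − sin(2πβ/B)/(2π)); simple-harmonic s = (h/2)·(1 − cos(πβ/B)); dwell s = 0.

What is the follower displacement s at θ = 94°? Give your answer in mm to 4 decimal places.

seg 1 [0°–84.5°] uniform, h=22: full span → s += 22 → s = 22.0000
seg 2 [84.5°–121.9°] uniform, h=25: θ=94° here. β=9.5, B=37.4. 25·9.5/37.4 = 6.3503 → s = 28.3503

28.3503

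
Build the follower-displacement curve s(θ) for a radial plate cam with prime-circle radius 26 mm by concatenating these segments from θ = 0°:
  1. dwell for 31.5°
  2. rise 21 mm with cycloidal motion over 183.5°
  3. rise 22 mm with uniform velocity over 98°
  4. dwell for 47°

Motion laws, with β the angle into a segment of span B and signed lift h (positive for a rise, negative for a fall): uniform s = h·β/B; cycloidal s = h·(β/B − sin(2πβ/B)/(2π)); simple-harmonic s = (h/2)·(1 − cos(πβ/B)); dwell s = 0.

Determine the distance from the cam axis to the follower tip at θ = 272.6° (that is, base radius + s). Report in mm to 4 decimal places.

seg 1 [0°–31.5°] dwell: s stays 0.0000
seg 2 [31.5°–215°] cycloidal, h=21: full span → s += 21 → s = 21.0000
seg 3 [215°–313°] uniform, h=22: θ=272.6° here. β=57.6, B=98. 22·57.6/98 = 12.9306 → s = 33.9306
radial distance = base radius + s = 26 + 33.9306 = 59.9306

59.9306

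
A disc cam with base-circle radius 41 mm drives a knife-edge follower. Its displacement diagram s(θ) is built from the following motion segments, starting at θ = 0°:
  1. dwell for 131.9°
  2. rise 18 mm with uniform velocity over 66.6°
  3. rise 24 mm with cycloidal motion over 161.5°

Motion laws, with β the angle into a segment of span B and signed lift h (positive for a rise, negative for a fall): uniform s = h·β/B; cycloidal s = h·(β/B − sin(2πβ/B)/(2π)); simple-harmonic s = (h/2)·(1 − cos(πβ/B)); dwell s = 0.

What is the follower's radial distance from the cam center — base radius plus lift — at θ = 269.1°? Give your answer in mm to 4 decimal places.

seg 1 [0°–131.9°] dwell: s stays 0.0000
seg 2 [131.9°–198.5°] uniform, h=18: full span → s += 18 → s = 18.0000
seg 3 [198.5°–360°] cycloidal, h=24: θ=269.1° here. β=70.6, B=161.5. 24·(0.4372 − sin(2π·0.4372)/(2π)) = 9.0222 → s = 27.0222
radial distance = base radius + s = 41 + 27.0222 = 68.0222

68.0222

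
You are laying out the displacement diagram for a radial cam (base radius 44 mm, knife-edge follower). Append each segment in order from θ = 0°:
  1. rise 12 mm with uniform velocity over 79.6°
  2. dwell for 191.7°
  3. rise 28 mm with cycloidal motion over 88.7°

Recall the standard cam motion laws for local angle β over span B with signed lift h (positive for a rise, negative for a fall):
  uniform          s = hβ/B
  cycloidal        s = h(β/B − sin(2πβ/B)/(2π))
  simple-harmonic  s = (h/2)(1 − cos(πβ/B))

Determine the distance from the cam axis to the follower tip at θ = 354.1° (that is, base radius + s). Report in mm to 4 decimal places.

seg 1 [0°–79.6°] uniform, h=12: full span → s += 12 → s = 12.0000
seg 2 [79.6°–271.3°] dwell: s stays 12.0000
seg 3 [271.3°–360°] cycloidal, h=28: θ=354.1° here. β=82.8, B=88.7. 28·(0.9335 − sin(2π·0.9335)/(2π)) = 27.9463 → s = 39.9463
radial distance = base radius + s = 44 + 39.9463 = 83.9463

83.9463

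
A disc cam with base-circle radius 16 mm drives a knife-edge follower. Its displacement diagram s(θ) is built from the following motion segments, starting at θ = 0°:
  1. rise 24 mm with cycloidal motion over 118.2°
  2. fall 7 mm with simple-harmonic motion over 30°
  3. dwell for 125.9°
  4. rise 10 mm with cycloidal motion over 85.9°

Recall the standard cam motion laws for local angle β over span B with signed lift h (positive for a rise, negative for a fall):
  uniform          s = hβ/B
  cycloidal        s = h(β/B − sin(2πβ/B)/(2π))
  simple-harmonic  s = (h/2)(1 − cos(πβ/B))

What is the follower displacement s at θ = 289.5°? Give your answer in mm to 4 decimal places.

seg 1 [0°–118.2°] cycloidal, h=24: full span → s += 24 → s = 24.0000
seg 2 [118.2°–148.2°] simple-harmonic, h=-7: full span → s += -7 → s = 17.0000
seg 3 [148.2°–274.1°] dwell: s stays 17.0000
seg 4 [274.1°–360°] cycloidal, h=10: θ=289.5° here. β=15.4, B=85.9. 10·(0.1793 − sin(2π·0.1793)/(2π)) = 0.3558 → s = 17.3558

17.3558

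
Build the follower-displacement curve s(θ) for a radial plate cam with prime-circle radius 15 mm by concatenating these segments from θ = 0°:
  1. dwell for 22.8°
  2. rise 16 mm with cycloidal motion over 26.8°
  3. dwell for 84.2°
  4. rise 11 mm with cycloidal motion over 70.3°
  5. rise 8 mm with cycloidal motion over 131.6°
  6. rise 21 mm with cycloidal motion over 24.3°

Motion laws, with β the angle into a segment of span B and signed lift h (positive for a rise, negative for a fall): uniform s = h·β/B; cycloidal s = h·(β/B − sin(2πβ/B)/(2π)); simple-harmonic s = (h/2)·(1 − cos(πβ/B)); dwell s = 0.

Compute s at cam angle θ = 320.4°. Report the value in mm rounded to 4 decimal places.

seg 1 [0°–22.8°] dwell: s stays 0.0000
seg 2 [22.8°–49.6°] cycloidal, h=16: full span → s += 16 → s = 16.0000
seg 3 [49.6°–133.8°] dwell: s stays 16.0000
seg 4 [133.8°–204.1°] cycloidal, h=11: full span → s += 11 → s = 27.0000
seg 5 [204.1°–335.7°] cycloidal, h=8: θ=320.4° here. β=116.3, B=131.6. 8·(0.8837 − sin(2π·0.8837)/(2π)) = 7.9195 → s = 34.9195

34.9195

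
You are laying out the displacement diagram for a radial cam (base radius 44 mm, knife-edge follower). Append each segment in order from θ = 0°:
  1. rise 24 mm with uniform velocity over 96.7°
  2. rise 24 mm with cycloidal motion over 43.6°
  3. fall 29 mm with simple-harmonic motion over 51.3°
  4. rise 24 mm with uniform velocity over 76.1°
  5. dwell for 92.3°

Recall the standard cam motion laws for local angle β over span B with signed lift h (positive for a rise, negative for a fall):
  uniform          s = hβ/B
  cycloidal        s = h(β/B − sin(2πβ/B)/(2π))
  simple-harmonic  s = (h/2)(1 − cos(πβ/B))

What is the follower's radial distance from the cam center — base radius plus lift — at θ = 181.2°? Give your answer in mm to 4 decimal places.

seg 1 [0°–96.7°] uniform, h=24: full span → s += 24 → s = 24.0000
seg 2 [96.7°–140.3°] cycloidal, h=24: full span → s += 24 → s = 48.0000
seg 3 [140.3°–191.6°] simple-harmonic, h=-29: θ=181.2° here. β=40.9, B=51.3. -29/2·(1 − cos(π·0.7973)) = -26.1572 → s = 21.8428
radial distance = base radius + s = 44 + 21.8428 = 65.8428

65.8428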